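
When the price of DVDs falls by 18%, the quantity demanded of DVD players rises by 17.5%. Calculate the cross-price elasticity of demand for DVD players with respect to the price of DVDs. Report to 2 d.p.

-0.97

ε = (%ΔQ of DVD players) / (%ΔP of DVDs) = (17.5%) / (-18%) ≈ -0.97.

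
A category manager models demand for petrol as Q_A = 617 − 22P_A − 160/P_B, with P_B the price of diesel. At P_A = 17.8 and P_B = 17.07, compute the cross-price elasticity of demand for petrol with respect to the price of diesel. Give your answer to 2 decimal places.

At P_A = 17.8 and P_B = 17.07: Q_A = 216.027.
∂Q_A/∂P_B = 160/P_B² = 0.5491.
ε = (∂Q_A/∂P_B)(P_B/Q_A) = 0.5491 × (17.07/216.027) ≈ 0.04.

0.04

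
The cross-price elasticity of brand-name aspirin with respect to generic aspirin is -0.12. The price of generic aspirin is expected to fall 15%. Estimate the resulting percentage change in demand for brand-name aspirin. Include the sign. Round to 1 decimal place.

1.8%

%ΔQ ≈ ε × %ΔP of generic aspirin = -0.12 × (-15%) = 1.8%.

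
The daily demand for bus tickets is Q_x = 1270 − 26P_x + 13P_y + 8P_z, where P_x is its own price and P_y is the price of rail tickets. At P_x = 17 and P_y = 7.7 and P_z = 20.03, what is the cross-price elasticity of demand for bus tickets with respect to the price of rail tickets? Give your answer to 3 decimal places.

0.092

At P_x = 17 and P_y = 7.7 and P_z = 20.03: Q_x = 1088.34.
∂Q_x/∂P_y = 13.
ε = (∂Q_x/∂P_y)(P_y/Q_x) = 13 × (7.7/1088.34) ≈ 0.092.
Since ε > 0, bus tickets and rail tickets are substitutes.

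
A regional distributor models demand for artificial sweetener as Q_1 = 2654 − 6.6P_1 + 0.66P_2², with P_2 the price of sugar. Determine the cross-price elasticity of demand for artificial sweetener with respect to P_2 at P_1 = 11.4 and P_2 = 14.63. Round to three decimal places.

At P_1 = 11.4 and P_2 = 14.63: Q_1 = 2720.024.
∂Q_1/∂P_2 = 1.32P_2 = 1.32(14.63) = 19.3116.
ε = (∂Q_1/∂P_2)(P_2/Q_1) = 19.3116 × (14.63/2720.024) ≈ 0.104.

0.104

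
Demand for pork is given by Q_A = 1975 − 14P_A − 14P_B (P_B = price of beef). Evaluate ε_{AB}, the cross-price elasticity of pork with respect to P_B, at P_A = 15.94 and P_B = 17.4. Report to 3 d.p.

At P_A = 15.94 and P_B = 17.4: Q_A = 1508.24.
∂Q_A/∂P_B = -14.
ε = (∂Q_A/∂P_B)(P_B/Q_A) = -14 × (17.4/1508.24) ≈ -0.162.

-0.162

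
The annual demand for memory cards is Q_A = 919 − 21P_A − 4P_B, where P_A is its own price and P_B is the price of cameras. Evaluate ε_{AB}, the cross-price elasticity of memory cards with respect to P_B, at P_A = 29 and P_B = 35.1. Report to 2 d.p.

At P_A = 29 and P_B = 35.1: Q_A = 169.6.
∂Q_A/∂P_B = -4.
ε = (∂Q_A/∂P_B)(P_B/Q_A) = -4 × (35.1/169.6) ≈ -0.83.
Since ε < 0, memory cards and cameras are complements.

-0.83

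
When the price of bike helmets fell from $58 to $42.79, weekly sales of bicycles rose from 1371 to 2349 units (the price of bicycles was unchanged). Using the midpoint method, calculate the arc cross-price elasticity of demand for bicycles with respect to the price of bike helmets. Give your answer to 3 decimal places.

ΔQ_A = 2349 − 1371 = 978; ΔP_B = 42.79 − 58 = -15.21.
Midpoints: Q̄_A = 1860.0, P̄_B = 50.39.
ε = (ΔQ_A/Q̄_A)/(ΔP_B/P̄_B) = (978/1860.0)/(-15.21/50.39) ≈ -1.742.

-1.742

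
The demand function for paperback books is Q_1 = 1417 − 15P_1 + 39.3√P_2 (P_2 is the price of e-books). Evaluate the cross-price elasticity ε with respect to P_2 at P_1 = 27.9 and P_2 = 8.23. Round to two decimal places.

0.05

At P_1 = 27.9 and P_2 = 8.23: Q_1 = 1111.244.
∂Q_1/∂P_2 = 39.3/(2√P_2) = 39.3/(2√8.23) = 6.8496.
ε = (∂Q_1/∂P_2)(P_2/Q_1) = 6.8496 × (8.23/1111.244) ≈ 0.05.
ε > 0: substitutes.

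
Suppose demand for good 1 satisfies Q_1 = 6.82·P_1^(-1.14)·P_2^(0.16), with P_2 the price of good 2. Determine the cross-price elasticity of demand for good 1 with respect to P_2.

In a log-linear (constant-elasticity) demand function, the coefficient on the exponent of P_2 is the cross-price elasticity.
ε = 0.16. Positive, so good 1 and good 2 are substitutes.

0.16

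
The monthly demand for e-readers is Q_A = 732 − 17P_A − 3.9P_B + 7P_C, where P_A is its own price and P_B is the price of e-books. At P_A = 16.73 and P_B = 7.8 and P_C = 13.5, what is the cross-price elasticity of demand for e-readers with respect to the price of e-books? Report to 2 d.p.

-0.06

At P_A = 16.73 and P_B = 7.8 and P_C = 13.5: Q_A = 511.67.
∂Q_A/∂P_B = -3.9.
ε = (∂Q_A/∂P_B)(P_B/Q_A) = -3.9 × (7.8/511.67) ≈ -0.06.
Since ε < 0, e-readers and e-books are complements.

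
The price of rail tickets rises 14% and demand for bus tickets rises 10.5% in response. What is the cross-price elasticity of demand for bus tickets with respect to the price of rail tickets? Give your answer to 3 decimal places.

ε = (%ΔQ of bus tickets) / (%ΔP of rail tickets) = (10.5%) / (14%) ≈ 0.750.

0.750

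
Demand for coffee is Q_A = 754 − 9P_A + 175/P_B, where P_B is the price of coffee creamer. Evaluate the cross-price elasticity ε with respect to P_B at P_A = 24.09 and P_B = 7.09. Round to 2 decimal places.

At P_A = 24.09 and P_B = 7.09: Q_A = 561.873.
∂Q_A/∂P_B = −175/P_B² = -3.4813.
ε = (∂Q_A/∂P_B)(P_B/Q_A) = -3.4813 × (7.09/561.873) ≈ -0.04.
ε < 0: complements.

-0.04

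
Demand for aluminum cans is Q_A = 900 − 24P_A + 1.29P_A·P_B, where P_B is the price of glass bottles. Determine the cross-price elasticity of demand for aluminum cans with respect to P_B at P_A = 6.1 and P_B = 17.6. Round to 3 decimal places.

At P_A = 6.1 and P_B = 17.6: Q_A = 892.094.
∂Q_A/∂P_B = 1.29P_A = 1.29(6.1) = 7.8690.
ε = (∂Q_A/∂P_B)(P_B/Q_A) = 7.8690 × (17.6/892.094) ≈ 0.155.
ε > 0: substitutes.

0.155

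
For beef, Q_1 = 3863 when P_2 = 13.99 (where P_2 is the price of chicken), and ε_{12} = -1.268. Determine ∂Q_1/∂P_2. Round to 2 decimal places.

-350.13

ε = (∂Q_1/∂P_2)·(P_2/Q_1) ⇒ ∂Q_1/∂P_2 = ε·Q_1/P_2 = -1.268 × 3863/13.99 ≈ -350.13.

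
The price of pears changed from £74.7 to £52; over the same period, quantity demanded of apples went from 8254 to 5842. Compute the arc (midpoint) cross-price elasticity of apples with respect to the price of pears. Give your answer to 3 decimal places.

0.955

ΔQ_A = 5842 − 8254 = -2412; ΔP_B = 52 − 74.7 = -22.7.
Midpoints: Q̄_A = 7048.0, P̄_B = 63.35.
ε = (ΔQ_A/Q̄_A)/(ΔP_B/P̄_B) = (-2412/7048.0)/(-22.7/63.35) ≈ 0.955.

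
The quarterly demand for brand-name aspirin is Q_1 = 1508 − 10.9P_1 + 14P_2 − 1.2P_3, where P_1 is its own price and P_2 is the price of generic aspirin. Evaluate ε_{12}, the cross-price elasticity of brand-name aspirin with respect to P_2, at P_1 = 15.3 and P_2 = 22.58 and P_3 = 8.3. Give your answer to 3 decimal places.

0.192

At P_1 = 15.3 and P_2 = 22.58 and P_3 = 8.3: Q_1 = 1647.39.
∂Q_1/∂P_2 = 14.
ε = (∂Q_1/∂P_2)(P_2/Q_1) = 14 × (22.58/1647.39) ≈ 0.192.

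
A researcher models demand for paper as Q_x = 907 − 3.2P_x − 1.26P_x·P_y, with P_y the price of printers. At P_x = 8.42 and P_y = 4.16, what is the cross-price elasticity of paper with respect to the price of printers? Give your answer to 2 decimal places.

-0.05

At P_x = 8.42 and P_y = 4.16: Q_x = 835.922.
∂Q_x/∂P_y = -1.26P_x = -1.26(8.42) = -10.6092.
ε = (∂Q_x/∂P_y)(P_y/Q_x) = -10.6092 × (4.16/835.922) ≈ -0.05.
ε < 0: complements.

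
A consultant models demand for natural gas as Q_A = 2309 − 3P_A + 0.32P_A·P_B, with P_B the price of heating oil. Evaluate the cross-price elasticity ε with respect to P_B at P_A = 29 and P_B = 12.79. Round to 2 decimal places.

0.05

At P_A = 29 and P_B = 12.79: Q_A = 2340.691.
∂Q_A/∂P_B = 0.32P_A = 0.32(29) = 9.2800.
ε = (∂Q_A/∂P_B)(P_B/Q_A) = 9.2800 × (12.79/2340.691) ≈ 0.05.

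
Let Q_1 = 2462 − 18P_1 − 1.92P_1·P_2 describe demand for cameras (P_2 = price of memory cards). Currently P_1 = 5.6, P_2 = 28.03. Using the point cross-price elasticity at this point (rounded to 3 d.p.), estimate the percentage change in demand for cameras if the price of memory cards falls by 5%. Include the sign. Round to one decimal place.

0.7%

At P_1 = 5.6, P_2 = 28.03: Q_1 = 2059.821.
∂Q_1/∂P_2 = -1.92P_1 = -10.7520.
ε = (∂Q_1/∂P_2)(P_2/Q_1) = -10.7520 × 28.03/2059.821 ≈ -0.146.
%ΔQ_1 ≈ ε × %ΔP_2 = -0.146 × (-5%) = 0.7%.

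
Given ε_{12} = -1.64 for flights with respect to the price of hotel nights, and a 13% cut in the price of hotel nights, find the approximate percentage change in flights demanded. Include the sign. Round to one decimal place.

%ΔQ ≈ ε × %ΔP of hotel nights = -1.64 × (-13%) = 21.3%.

21.3%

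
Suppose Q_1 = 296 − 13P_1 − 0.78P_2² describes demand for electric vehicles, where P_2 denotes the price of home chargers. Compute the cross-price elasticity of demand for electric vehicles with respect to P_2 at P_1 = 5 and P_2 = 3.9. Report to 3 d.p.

At P_1 = 5 and P_2 = 3.9: Q_1 = 219.136.
∂Q_1/∂P_2 = -1.56P_2 = -1.56(3.9) = -6.0840.
ε = (∂Q_1/∂P_2)(P_2/Q_1) = -6.0840 × (3.9/219.136) ≈ -0.108.
ε < 0: complements.

-0.108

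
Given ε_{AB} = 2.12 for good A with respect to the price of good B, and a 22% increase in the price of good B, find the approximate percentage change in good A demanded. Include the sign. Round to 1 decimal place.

%ΔQ ≈ ε × %ΔP of good B = 2.12 × (22%) = 46.6%.
Demand for good A rises by about 46.6%.

46.6%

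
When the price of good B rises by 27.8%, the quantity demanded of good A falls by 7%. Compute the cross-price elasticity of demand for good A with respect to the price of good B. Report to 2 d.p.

-0.25

ε = (%ΔQ of good A) / (%ΔP of good B) = (-7%) / (27.8%) ≈ -0.25.
Negative cross-price elasticity: complements.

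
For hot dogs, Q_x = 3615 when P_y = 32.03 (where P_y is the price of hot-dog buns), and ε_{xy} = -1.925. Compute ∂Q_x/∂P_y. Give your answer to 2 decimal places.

ε = (∂Q_x/∂P_y)·(P_y/Q_x) ⇒ ∂Q_x/∂P_y = ε·Q_x/P_y = -1.925 × 3615/32.03 ≈ -217.26.

-217.26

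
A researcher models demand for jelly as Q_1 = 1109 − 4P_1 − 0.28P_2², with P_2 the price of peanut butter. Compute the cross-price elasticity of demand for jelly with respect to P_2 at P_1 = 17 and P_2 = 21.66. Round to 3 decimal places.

At P_1 = 17 and P_2 = 21.66: Q_1 = 909.636.
∂Q_1/∂P_2 = -0.56P_2 = -0.56(21.66) = -12.1296.
ε = (∂Q_1/∂P_2)(P_2/Q_1) = -12.1296 × (21.66/909.636) ≈ -0.289.
ε < 0: complements.

-0.289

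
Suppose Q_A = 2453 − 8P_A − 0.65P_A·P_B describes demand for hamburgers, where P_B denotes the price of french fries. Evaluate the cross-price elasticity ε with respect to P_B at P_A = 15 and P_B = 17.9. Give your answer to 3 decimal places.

At P_A = 15 and P_B = 17.9: Q_A = 2158.475.
∂Q_A/∂P_B = -0.65P_A = -0.65(15) = -9.7500.
ε = (∂Q_A/∂P_B)(P_B/Q_A) = -9.7500 × (17.9/2158.475) ≈ -0.081.

-0.081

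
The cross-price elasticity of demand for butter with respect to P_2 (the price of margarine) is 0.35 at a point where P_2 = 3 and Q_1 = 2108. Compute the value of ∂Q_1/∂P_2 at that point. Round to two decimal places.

ε = (∂Q_1/∂P_2)·(P_2/Q_1) ⇒ ∂Q_1/∂P_2 = ε·Q_1/P_2 = 0.35 × 2108/3 ≈ 245.93.

245.93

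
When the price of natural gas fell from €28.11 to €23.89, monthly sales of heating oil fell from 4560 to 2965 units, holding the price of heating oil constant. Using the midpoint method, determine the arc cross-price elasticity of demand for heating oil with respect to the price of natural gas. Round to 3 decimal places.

2.612

ΔQ_A = 2965 − 4560 = -1595; ΔP_B = 23.89 − 28.11 = -4.22.
Midpoints: Q̄_A = 3762.5, P̄_B = 26.00.
ε = (ΔQ_A/Q̄_A)/(ΔP_B/P̄_B) = (-1595/3762.5)/(-4.22/26.00) ≈ 2.612.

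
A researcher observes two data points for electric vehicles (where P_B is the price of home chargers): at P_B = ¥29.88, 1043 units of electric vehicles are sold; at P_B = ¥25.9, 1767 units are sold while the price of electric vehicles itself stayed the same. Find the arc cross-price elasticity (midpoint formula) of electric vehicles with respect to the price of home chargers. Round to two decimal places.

ΔQ_A = 1767 − 1043 = 724; ΔP_B = 25.9 − 29.88 = -3.98.
Midpoints: Q̄_A = 1405.0, P̄_B = 27.89.
ε = (ΔQ_A/Q̄_A)/(ΔP_B/P̄_B) = (724/1405.0)/(-3.98/27.89) ≈ -3.61.

-3.61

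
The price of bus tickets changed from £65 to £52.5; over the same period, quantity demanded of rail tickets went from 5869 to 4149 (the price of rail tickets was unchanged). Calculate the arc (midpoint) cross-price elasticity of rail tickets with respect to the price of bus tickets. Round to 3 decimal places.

ΔQ_A = 4149 − 5869 = -1720; ΔP_B = 52.5 − 65 = -12.5.
Midpoints: Q̄_A = 5009.0, P̄_B = 58.75.
ε = (ΔQ_A/Q̄_A)/(ΔP_B/P̄_B) = (-1720/5009.0)/(-12.5/58.75) ≈ 1.614.

1.614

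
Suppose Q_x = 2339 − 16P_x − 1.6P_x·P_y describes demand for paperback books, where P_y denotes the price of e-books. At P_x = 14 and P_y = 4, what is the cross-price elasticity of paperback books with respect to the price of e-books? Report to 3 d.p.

At P_x = 14 and P_y = 4: Q_x = 2025.4.
∂Q_x/∂P_y = -1.6P_x = -1.6(14) = -22.4000.
ε = (∂Q_x/∂P_y)(P_y/Q_x) = -22.4000 × (4/2025.4) ≈ -0.044.
ε < 0: complements.

-0.044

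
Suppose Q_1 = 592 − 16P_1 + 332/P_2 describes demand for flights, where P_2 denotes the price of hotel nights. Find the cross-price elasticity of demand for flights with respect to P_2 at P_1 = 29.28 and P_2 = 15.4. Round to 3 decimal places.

-0.149

At P_1 = 29.28 and P_2 = 15.4: Q_1 = 145.078.
∂Q_1/∂P_2 = −332/P_2² = -1.3999.
ε = (∂Q_1/∂P_2)(P_2/Q_1) = -1.3999 × (15.4/145.078) ≈ -0.149.
ε < 0: complements.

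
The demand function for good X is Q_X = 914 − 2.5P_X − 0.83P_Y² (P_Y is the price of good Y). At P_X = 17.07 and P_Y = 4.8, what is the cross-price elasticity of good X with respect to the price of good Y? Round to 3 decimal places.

-0.045

At P_X = 17.07 and P_Y = 4.8: Q_X = 852.202.
∂Q_X/∂P_Y = -1.66P_Y = -1.66(4.8) = -7.9680.
ε = (∂Q_X/∂P_Y)(P_Y/Q_X) = -7.9680 × (4.8/852.202) ≈ -0.045.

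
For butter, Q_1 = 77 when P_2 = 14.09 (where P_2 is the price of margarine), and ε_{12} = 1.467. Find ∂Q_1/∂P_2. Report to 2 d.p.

ε = (∂Q_1/∂P_2)·(P_2/Q_1) ⇒ ∂Q_1/∂P_2 = ε·Q_1/P_2 = 1.467 × 77/14.09 ≈ 8.02.

8.02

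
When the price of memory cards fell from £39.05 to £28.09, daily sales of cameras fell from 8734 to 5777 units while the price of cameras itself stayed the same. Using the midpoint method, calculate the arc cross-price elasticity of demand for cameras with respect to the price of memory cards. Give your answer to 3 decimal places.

1.248

ΔQ_A = 5777 − 8734 = -2957; ΔP_B = 28.09 − 39.05 = -10.96.
Midpoints: Q̄_A = 7255.5, P̄_B = 33.57.
ε = (ΔQ_A/Q̄_A)/(ΔP_B/P̄_B) = (-2957/7255.5)/(-10.96/33.57) ≈ 1.248.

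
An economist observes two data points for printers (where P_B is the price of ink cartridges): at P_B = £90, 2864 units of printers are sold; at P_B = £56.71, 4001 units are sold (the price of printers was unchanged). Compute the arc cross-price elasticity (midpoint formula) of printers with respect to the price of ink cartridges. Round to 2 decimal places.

ΔQ_A = 4001 − 2864 = 1137; ΔP_B = 56.71 − 90 = -33.29.
Midpoints: Q̄_A = 3432.5, P̄_B = 73.36.
ε = (ΔQ_A/Q̄_A)/(ΔP_B/P̄_B) = (1137/3432.5)/(-33.29/73.36) ≈ -0.73.

-0.73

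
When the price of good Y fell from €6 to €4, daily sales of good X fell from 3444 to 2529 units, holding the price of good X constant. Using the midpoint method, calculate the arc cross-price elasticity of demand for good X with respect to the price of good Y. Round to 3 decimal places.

ΔQ_X = 2529 − 3444 = -915; ΔP_Y = 4 − 6 = -2.
Midpoints: Q̄_X = 2986.5, P̄_Y = 5.00.
ε = (ΔQ_X/Q̄_X)/(ΔP_Y/P̄_Y) = (-915/2986.5)/(-2/5.00) ≈ 0.766.
ε > 0: good X and good Y are substitutes.

0.766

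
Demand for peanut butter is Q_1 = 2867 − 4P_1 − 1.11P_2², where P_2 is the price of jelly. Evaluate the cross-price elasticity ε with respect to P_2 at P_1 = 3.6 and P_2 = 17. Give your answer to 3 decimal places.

At P_1 = 3.6 and P_2 = 17: Q_1 = 2531.81.
∂Q_1/∂P_2 = -2.22P_2 = -2.22(17) = -37.7400.
ε = (∂Q_1/∂P_2)(P_2/Q_1) = -37.7400 × (17/2531.81) ≈ -0.253.
ε < 0: complements.

-0.253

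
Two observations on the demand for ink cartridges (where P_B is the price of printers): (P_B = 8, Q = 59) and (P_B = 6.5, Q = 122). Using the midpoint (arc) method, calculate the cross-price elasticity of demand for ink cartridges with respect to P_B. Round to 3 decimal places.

-3.365

ΔQ_A = 122 − 59 = 63; ΔP_B = 6.5 − 8 = -1.5.
Midpoints: Q̄_A = 90.5, P̄_B = 7.25.
ε = (ΔQ_A/Q̄_A)/(ΔP_B/P̄_B) = (63/90.5)/(-1.5/7.25) ≈ -3.365.
ε < 0: ink cartridges and printers are complements.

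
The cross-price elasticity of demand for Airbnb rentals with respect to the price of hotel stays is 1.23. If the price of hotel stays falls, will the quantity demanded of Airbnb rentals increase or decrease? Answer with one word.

ε > 0 and the price of hotel stays falls, so the quantity of Airbnb rentals moves in the same direction: it decreases.

decrease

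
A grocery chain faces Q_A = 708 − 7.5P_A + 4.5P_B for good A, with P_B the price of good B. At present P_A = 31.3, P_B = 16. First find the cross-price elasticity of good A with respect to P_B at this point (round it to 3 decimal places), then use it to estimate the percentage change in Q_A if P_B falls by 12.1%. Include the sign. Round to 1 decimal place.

At P_A = 31.3, P_B = 16: Q_A = 545.25.
∂Q_A/∂P_B = 4.5.
ε = (∂Q_A/∂P_B)(P_B/Q_A) = 4.5000 × 16/545.25 ≈ 0.132.
%ΔQ_A ≈ ε × %ΔP_B = 0.132 × (-12.1%) = -1.6%.

-1.6%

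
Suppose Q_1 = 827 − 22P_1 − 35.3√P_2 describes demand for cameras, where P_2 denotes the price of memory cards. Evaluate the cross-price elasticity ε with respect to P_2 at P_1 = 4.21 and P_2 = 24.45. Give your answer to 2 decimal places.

At P_1 = 4.21 and P_2 = 24.45: Q_1 = 559.832.
∂Q_1/∂P_2 = -35.3/(2√P_2) = -35.3/(2√24.45) = -3.5695.
ε = (∂Q_1/∂P_2)(P_2/Q_1) = -3.5695 × (24.45/559.832) ≈ -0.16.

-0.16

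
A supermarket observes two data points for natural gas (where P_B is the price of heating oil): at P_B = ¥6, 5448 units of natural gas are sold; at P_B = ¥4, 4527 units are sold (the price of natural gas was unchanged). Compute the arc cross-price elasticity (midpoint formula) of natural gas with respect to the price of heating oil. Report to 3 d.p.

0.462

ΔQ_A = 4527 − 5448 = -921; ΔP_B = 4 − 6 = -2.
Midpoints: Q̄_A = 4987.5, P̄_B = 5.00.
ε = (ΔQ_A/Q̄_A)/(ΔP_B/P̄_B) = (-921/4987.5)/(-2/5.00) ≈ 0.462.
ε > 0: natural gas and heating oil are substitutes.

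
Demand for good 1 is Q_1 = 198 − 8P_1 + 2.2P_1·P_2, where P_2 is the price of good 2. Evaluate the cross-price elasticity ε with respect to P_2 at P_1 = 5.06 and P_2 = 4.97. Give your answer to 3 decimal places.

At P_1 = 5.06 and P_2 = 4.97: Q_1 = 212.846.
∂Q_1/∂P_2 = 2.2P_1 = 2.2(5.06) = 11.1320.
ε = (∂Q_1/∂P_2)(P_2/Q_1) = 11.1320 × (4.97/212.846) ≈ 0.260.
ε > 0: substitutes.

0.260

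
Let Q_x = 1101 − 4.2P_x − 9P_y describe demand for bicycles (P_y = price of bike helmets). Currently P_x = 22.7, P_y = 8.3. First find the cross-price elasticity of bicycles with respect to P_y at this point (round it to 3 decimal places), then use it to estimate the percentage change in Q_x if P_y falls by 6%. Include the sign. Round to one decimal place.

0.5%

At P_x = 22.7, P_y = 8.3: Q_x = 930.96.
∂Q_x/∂P_y = -9.
ε = (∂Q_x/∂P_y)(P_y/Q_x) = -9.0000 × 8.3/930.96 ≈ -0.080.
%ΔQ_x ≈ ε × %ΔP_y = -0.080 × (-6%) = 0.5%.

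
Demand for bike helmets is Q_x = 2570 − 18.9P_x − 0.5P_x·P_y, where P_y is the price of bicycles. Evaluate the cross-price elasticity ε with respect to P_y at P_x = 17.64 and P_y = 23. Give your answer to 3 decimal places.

At P_x = 17.64 and P_y = 23: Q_x = 2033.744.
∂Q_x/∂P_y = -0.5P_x = -0.5(17.64) = -8.8200.
ε = (∂Q_x/∂P_y)(P_y/Q_x) = -8.8200 × (23/2033.744) ≈ -0.100.
ε < 0: complements.

-0.100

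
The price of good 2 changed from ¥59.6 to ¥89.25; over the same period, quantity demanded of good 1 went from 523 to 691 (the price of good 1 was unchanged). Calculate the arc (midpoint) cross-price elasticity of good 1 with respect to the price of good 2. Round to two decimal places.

0.69

ΔQ_1 = 691 − 523 = 168; ΔP_2 = 89.25 − 59.6 = 29.65.
Midpoints: Q̄_1 = 607.0, P̄_2 = 74.42.
ε = (ΔQ_1/Q̄_1)/(ΔP_2/P̄_2) = (168/607.0)/(29.65/74.42) ≈ 0.69.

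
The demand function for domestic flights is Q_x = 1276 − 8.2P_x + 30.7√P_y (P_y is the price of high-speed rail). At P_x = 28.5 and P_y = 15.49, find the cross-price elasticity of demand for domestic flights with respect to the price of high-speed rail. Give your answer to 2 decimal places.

0.05

At P_x = 28.5 and P_y = 15.49: Q_x = 1163.127.
∂Q_x/∂P_y = 30.7/(2√P_y) = 30.7/(2√15.49) = 3.9002.
ε = (∂Q_x/∂P_y)(P_y/Q_x) = 3.9002 × (15.49/1163.127) ≈ 0.05.
ε > 0: substitutes.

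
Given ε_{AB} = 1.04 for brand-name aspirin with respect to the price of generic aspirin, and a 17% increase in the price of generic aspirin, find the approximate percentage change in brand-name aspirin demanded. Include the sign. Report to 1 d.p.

17.7%

%ΔQ ≈ ε × %ΔP of generic aspirin = 1.04 × (17%) = 17.7%.
Demand for brand-name aspirin rises by about 17.7%.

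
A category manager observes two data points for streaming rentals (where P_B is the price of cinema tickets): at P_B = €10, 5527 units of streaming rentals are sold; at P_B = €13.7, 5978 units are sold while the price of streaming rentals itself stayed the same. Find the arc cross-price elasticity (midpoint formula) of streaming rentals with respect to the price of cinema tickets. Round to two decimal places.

ΔQ_A = 5978 − 5527 = 451; ΔP_B = 13.7 − 10 = 3.7.
Midpoints: Q̄_A = 5752.5, P̄_B = 11.85.
ε = (ΔQ_A/Q̄_A)/(ΔP_B/P̄_B) = (451/5752.5)/(3.7/11.85) ≈ 0.25.

0.25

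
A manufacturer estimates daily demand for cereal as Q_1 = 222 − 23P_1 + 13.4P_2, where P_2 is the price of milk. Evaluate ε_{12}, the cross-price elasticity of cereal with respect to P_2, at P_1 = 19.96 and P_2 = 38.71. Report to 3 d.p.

1.842

At P_1 = 19.96 and P_2 = 38.71: Q_1 = 281.634.
∂Q_1/∂P_2 = 13.4.
ε = (∂Q_1/∂P_2)(P_2/Q_1) = 13.4 × (38.71/281.634) ≈ 1.842.
Since ε > 0, cereal and milk are substitutes.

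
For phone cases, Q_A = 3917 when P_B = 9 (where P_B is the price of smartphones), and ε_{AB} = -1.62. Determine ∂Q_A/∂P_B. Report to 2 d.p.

-705.06

ε = (∂Q_A/∂P_B)·(P_B/Q_A) ⇒ ∂Q_A/∂P_B = ε·Q_A/P_B = -1.62 × 3917/9 ≈ -705.06.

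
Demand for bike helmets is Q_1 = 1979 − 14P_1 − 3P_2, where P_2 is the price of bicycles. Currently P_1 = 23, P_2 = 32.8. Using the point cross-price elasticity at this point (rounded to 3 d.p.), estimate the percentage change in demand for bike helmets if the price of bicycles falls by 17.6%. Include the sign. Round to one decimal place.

At P_1 = 23, P_2 = 32.8: Q_1 = 1558.6.
∂Q_1/∂P_2 = -3.
ε = (∂Q_1/∂P_2)(P_2/Q_1) = -3.0000 × 32.8/1558.6 ≈ -0.063.
%ΔQ_1 ≈ ε × %ΔP_2 = -0.063 × (-17.6%) = 1.1%.

1.1%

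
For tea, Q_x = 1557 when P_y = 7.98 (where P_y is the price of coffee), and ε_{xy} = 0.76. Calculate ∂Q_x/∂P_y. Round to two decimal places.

ε = (∂Q_x/∂P_y)·(P_y/Q_x) ⇒ ∂Q_x/∂P_y = ε·Q_x/P_y = 0.76 × 1557/7.98 ≈ 148.29.

148.29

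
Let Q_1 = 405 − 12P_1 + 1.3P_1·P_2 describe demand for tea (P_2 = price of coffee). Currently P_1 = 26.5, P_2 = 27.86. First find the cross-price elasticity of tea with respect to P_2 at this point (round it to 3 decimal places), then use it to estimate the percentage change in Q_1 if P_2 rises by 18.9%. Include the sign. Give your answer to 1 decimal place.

17.3%

At P_1 = 26.5, P_2 = 27.86: Q_1 = 1046.777.
∂Q_1/∂P_2 = 1.3P_1 = 34.4500.
ε = (∂Q_1/∂P_2)(P_2/Q_1) = 34.4500 × 27.86/1046.777 ≈ 0.917.
%ΔQ_1 ≈ ε × %ΔP_2 = 0.917 × (18.9%) = 17.3%.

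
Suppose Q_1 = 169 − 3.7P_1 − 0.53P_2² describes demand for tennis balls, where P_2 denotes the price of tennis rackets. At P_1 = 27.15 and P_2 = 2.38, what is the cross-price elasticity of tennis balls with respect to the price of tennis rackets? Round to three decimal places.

At P_1 = 27.15 and P_2 = 2.38: Q_1 = 65.543.
∂Q_1/∂P_2 = -1.06P_2 = -1.06(2.38) = -2.5228.
ε = (∂Q_1/∂P_2)(P_2/Q_1) = -2.5228 × (2.38/65.543) ≈ -0.092.
ε < 0: complements.

-0.092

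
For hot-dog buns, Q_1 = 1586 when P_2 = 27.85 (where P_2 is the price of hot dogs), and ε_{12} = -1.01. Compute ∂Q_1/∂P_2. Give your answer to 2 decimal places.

ε = (∂Q_1/∂P_2)·(P_2/Q_1) ⇒ ∂Q_1/∂P_2 = ε·Q_1/P_2 = -1.01 × 1586/27.85 ≈ -57.52.

-57.52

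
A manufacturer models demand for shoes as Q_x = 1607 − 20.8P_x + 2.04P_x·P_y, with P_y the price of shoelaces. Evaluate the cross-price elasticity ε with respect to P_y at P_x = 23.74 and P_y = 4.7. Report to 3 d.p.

0.170

At P_x = 23.74 and P_y = 4.7: Q_x = 1340.827.
∂Q_x/∂P_y = 2.04P_x = 2.04(23.74) = 48.4296.
ε = (∂Q_x/∂P_y)(P_y/Q_x) = 48.4296 × (4.7/1340.827) ≈ 0.170.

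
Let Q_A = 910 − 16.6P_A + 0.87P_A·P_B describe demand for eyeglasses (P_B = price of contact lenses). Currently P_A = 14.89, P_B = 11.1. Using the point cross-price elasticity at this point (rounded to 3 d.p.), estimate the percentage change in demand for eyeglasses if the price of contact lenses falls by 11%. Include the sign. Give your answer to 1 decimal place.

-2.0%

At P_A = 14.89, P_B = 11.1: Q_A = 806.619.
∂Q_A/∂P_B = 0.87P_A = 12.9543.
ε = (∂Q_A/∂P_B)(P_B/Q_A) = 12.9543 × 11.1/806.619 ≈ 0.178.
%ΔQ_A ≈ ε × %ΔP_B = 0.178 × (-11%) = -2.0%.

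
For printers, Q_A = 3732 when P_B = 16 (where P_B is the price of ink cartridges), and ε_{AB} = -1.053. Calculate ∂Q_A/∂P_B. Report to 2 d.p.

ε = (∂Q_A/∂P_B)·(P_B/Q_A) ⇒ ∂Q_A/∂P_B = ε·Q_A/P_B = -1.053 × 3732/16 ≈ -245.61.

-245.61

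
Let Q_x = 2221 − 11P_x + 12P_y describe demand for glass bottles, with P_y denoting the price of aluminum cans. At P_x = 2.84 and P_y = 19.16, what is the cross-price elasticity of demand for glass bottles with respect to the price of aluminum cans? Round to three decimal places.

0.095

At P_x = 2.84 and P_y = 19.16: Q_x = 2419.68.
∂Q_x/∂P_y = 12.
ε = (∂Q_x/∂P_y)(P_y/Q_x) = 12 × (19.16/2419.68) ≈ 0.095.
Since ε > 0, glass bottles and aluminum cans are substitutes.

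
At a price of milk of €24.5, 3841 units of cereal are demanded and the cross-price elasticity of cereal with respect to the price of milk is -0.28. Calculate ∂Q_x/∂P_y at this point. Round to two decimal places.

-43.90

ε = (∂Q_x/∂P_y)·(P_y/Q_x) ⇒ ∂Q_x/∂P_y = ε·Q_x/P_y = -0.28 × 3841/24.5 ≈ -43.90.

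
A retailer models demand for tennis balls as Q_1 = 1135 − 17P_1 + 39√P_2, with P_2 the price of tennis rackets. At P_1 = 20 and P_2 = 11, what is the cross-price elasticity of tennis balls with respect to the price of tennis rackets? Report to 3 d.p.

0.070

At P_1 = 20 and P_2 = 11: Q_1 = 924.348.
∂Q_1/∂P_2 = 39/(2√P_2) = 39/(2√11) = 5.8795.
ε = (∂Q_1/∂P_2)(P_2/Q_1) = 5.8795 × (11/924.348) ≈ 0.070.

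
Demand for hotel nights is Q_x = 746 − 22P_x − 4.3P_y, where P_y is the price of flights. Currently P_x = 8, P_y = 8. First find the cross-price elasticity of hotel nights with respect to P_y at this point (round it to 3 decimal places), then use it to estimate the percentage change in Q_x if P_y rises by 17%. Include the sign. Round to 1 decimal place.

-1.1%

At P_x = 8, P_y = 8: Q_x = 535.6.
∂Q_x/∂P_y = -4.3.
ε = (∂Q_x/∂P_y)(P_y/Q_x) = -4.3000 × 8/535.6 ≈ -0.064.
%ΔQ_x ≈ ε × %ΔP_y = -0.064 × (17%) = -1.1%.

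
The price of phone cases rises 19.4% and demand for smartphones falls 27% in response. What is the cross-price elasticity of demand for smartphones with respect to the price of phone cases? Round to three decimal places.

ε = (%ΔQ of smartphones) / (%ΔP of phone cases) = (-27%) / (19.4%) ≈ -1.392.
Negative cross-price elasticity: complements.

-1.392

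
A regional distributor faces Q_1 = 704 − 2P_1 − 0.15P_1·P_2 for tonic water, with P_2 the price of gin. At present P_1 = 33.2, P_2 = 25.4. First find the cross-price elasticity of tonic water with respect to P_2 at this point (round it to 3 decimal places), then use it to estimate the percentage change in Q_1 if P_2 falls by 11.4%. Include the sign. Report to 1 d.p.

2.8%

At P_1 = 33.2, P_2 = 25.4: Q_1 = 511.108.
∂Q_1/∂P_2 = -0.15P_1 = -4.9800.
ε = (∂Q_1/∂P_2)(P_2/Q_1) = -4.9800 × 25.4/511.108 ≈ -0.247.
%ΔQ_1 ≈ ε × %ΔP_2 = -0.247 × (-11.4%) = 2.8%.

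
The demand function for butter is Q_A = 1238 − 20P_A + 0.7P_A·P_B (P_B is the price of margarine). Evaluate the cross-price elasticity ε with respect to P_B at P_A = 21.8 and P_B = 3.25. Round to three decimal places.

At P_A = 21.8 and P_B = 3.25: Q_A = 851.595.
∂Q_A/∂P_B = 0.7P_A = 0.7(21.8) = 15.2600.
ε = (∂Q_A/∂P_B)(P_B/Q_A) = 15.2600 × (3.25/851.595) ≈ 0.058.
ε > 0: substitutes.

0.058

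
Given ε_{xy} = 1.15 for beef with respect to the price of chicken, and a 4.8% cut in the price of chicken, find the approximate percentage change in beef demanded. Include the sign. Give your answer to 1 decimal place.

%ΔQ ≈ ε × %ΔP of chicken = 1.15 × (-4.8%) = -5.5%.

-5.5%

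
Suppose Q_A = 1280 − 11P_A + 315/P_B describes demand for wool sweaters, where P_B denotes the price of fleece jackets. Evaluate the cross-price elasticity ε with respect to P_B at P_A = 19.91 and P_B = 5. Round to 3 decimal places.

At P_A = 19.91 and P_B = 5: Q_A = 1123.99.
∂Q_A/∂P_B = −315/P_B² = -12.6000.
ε = (∂Q_A/∂P_B)(P_B/Q_A) = -12.6000 × (5/1123.99) ≈ -0.056.
ε < 0: complements.

-0.056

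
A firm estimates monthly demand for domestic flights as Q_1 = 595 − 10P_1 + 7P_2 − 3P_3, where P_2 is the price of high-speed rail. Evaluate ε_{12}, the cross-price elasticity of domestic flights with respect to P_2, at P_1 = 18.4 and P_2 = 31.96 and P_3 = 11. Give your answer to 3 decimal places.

At P_1 = 18.4 and P_2 = 31.96 and P_3 = 11: Q_1 = 601.72.
∂Q_1/∂P_2 = 7.
ε = (∂Q_1/∂P_2)(P_2/Q_1) = 7 × (31.96/601.72) ≈ 0.372.
Since ε > 0, domestic flights and high-speed rail are substitutes.

0.372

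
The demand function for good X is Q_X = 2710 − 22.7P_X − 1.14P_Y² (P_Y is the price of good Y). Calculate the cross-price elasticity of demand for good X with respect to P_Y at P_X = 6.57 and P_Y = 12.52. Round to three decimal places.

-0.150

At P_X = 6.57 and P_Y = 12.52: Q_X = 2382.166.
∂Q_X/∂P_Y = -2.28P_Y = -2.28(12.52) = -28.5456.
ε = (∂Q_X/∂P_Y)(P_Y/Q_X) = -28.5456 × (12.52/2382.166) ≈ -0.150.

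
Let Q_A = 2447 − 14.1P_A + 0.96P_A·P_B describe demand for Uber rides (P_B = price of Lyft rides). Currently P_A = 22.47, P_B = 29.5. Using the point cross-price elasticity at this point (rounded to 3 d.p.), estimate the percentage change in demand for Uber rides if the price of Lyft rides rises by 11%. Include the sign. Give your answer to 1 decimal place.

At P_A = 22.47, P_B = 29.5: Q_A = 2766.523.
∂Q_A/∂P_B = 0.96P_A = 21.5712.
ε = (∂Q_A/∂P_B)(P_B/Q_A) = 21.5712 × 29.5/2766.523 ≈ 0.230.
%ΔQ_A ≈ ε × %ΔP_B = 0.230 × (11%) = 2.5%.

2.5%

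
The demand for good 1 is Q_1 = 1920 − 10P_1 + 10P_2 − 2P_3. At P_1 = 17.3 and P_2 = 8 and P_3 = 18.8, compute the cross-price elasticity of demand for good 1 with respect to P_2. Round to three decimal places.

0.045

At P_1 = 17.3 and P_2 = 8 and P_3 = 18.8: Q_1 = 1789.4.
∂Q_1/∂P_2 = 10.
ε = (∂Q_1/∂P_2)(P_2/Q_1) = 10 × (8/1789.4) ≈ 0.045.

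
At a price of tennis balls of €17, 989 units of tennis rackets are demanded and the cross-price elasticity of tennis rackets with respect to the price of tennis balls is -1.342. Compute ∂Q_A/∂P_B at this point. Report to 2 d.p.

-78.07

ε = (∂Q_A/∂P_B)·(P_B/Q_A) ⇒ ∂Q_A/∂P_B = ε·Q_A/P_B = -1.342 × 989/17 ≈ -78.07.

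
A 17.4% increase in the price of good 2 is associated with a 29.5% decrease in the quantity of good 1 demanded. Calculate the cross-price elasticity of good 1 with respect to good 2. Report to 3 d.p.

ε = (%ΔQ of good 1) / (%ΔP of good 2) = (-29.5%) / (17.4%) ≈ -1.695.
Negative cross-price elasticity: complements.

-1.695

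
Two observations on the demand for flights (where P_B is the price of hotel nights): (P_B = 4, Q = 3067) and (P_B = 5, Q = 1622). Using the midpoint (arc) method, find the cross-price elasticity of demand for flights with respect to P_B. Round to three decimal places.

-2.774

ΔQ_A = 1622 − 3067 = -1445; ΔP_B = 5 − 4 = 1.
Midpoints: Q̄_A = 2344.5, P̄_B = 4.50.
ε = (ΔQ_A/Q̄_A)/(ΔP_B/P̄_B) = (-1445/2344.5)/(1/4.50) ≈ -2.774.
ε < 0: flights and hotel nights are complements.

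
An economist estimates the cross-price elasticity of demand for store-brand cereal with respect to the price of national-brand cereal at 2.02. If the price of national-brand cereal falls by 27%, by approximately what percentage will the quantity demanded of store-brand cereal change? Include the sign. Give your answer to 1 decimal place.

%ΔQ ≈ ε × %ΔP of national-brand cereal = 2.02 × (-27%) = -54.5%.
Demand for store-brand cereal falls by about 54.5%.

-54.5%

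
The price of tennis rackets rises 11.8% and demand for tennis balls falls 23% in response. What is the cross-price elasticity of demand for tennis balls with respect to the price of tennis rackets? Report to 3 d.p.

ε = (%ΔQ of tennis balls) / (%ΔP of tennis rackets) = (-23%) / (11.8%) ≈ -1.949.
Negative cross-price elasticity: complements.

-1.949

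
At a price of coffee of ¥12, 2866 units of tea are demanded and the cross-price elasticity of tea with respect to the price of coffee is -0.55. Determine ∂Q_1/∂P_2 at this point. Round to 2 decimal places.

-131.36

ε = (∂Q_1/∂P_2)·(P_2/Q_1) ⇒ ∂Q_1/∂P_2 = ε·Q_1/P_2 = -0.55 × 2866/12 ≈ -131.36.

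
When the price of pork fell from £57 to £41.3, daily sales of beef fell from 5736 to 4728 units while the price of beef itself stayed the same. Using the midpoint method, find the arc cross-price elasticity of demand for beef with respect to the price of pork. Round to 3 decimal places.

ΔQ_A = 4728 − 5736 = -1008; ΔP_B = 41.3 − 57 = -15.7.
Midpoints: Q̄_A = 5232.0, P̄_B = 49.15.
ε = (ΔQ_A/Q̄_A)/(ΔP_B/P̄_B) = (-1008/5232.0)/(-15.7/49.15) ≈ 0.603.
ε > 0: beef and pork are substitutes.

0.603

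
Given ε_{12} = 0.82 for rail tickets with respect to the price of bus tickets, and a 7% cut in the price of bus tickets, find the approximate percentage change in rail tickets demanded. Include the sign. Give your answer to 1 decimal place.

-5.7%

%ΔQ ≈ ε × %ΔP of bus tickets = 0.82 × (-7%) = -5.7%.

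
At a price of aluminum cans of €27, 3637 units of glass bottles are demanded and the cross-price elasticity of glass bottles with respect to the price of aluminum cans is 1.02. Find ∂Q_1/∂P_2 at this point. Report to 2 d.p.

ε = (∂Q_1/∂P_2)·(P_2/Q_1) ⇒ ∂Q_1/∂P_2 = ε·Q_1/P_2 = 1.02 × 3637/27 ≈ 137.40.

137.40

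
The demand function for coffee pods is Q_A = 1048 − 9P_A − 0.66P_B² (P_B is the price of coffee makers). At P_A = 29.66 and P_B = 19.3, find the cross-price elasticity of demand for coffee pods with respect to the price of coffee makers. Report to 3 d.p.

At P_A = 29.66 and P_B = 19.3: Q_A = 535.217.
∂Q_A/∂P_B = -1.32P_B = -1.32(19.3) = -25.4760.
ε = (∂Q_A/∂P_B)(P_B/Q_A) = -25.4760 × (19.3/535.217) ≈ -0.919.
ε < 0: complements.

-0.919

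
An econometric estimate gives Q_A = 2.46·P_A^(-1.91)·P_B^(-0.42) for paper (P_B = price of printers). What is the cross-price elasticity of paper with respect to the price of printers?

-0.42

In a log-linear (constant-elasticity) demand function, the coefficient on the exponent of P_B is the cross-price elasticity.
ε = -0.42. Negative, so paper and printers are complements.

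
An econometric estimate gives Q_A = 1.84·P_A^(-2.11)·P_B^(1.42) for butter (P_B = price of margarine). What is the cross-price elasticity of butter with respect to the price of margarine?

In a log-linear (constant-elasticity) demand function, the coefficient on the exponent of P_B is the cross-price elasticity.
ε = 1.42. Positive, so butter and margarine are substitutes.

1.42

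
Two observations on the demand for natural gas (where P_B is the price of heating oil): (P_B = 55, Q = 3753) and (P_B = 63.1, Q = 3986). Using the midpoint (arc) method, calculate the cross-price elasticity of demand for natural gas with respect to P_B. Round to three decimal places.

0.439

ΔQ_A = 3986 − 3753 = 233; ΔP_B = 63.1 − 55 = 8.1.
Midpoints: Q̄_A = 3869.5, P̄_B = 59.05.
ε = (ΔQ_A/Q̄_A)/(ΔP_B/P̄_B) = (233/3869.5)/(8.1/59.05) ≈ 0.439.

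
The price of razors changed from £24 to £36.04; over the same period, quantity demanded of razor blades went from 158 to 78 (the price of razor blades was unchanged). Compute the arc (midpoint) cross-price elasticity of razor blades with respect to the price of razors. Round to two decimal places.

-1.69

ΔQ_A = 78 − 158 = -80; ΔP_B = 36.04 − 24 = 12.04.
Midpoints: Q̄_A = 118.0, P̄_B = 30.02.
ε = (ΔQ_A/Q̄_A)/(ΔP_B/P̄_B) = (-80/118.0)/(12.04/30.02) ≈ -1.69.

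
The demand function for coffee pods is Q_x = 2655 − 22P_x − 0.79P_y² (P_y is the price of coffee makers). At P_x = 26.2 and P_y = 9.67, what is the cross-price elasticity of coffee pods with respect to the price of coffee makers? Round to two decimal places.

At P_x = 26.2 and P_y = 9.67: Q_x = 2004.728.
∂Q_x/∂P_y = -1.58P_y = -1.58(9.67) = -15.2786.
ε = (∂Q_x/∂P_y)(P_y/Q_x) = -15.2786 × (9.67/2004.728) ≈ -0.07.
ε < 0: complements.

-0.07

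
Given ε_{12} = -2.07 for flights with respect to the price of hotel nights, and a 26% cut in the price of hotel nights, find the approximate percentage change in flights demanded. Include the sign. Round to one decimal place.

%ΔQ ≈ ε × %ΔP of hotel nights = -2.07 × (-26%) = 53.8%.
Demand for flights rises by about 53.8%.

53.8%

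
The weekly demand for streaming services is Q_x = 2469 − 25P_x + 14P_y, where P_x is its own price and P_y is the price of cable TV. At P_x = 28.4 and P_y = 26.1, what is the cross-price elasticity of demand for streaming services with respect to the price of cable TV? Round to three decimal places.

0.172

At P_x = 28.4 and P_y = 26.1: Q_x = 2124.4.
∂Q_x/∂P_y = 14.
ε = (∂Q_x/∂P_y)(P_y/Q_x) = 14 × (26.1/2124.4) ≈ 0.172.
Since ε > 0, streaming services and cable TV are substitutes.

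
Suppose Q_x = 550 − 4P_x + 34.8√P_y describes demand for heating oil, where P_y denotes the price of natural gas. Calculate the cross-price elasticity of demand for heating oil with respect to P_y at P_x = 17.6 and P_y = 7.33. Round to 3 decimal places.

At P_x = 17.6 and P_y = 7.33: Q_x = 573.817.
∂Q_x/∂P_y = 34.8/(2√P_y) = 34.8/(2√7.33) = 6.4268.
ε = (∂Q_x/∂P_y)(P_y/Q_x) = 6.4268 × (7.33/573.817) ≈ 0.082.
ε > 0: substitutes.

0.082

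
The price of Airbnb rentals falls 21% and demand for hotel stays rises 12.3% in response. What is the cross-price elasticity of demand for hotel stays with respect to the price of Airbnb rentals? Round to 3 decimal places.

ε = (%ΔQ of hotel stays) / (%ΔP of Airbnb rentals) = (12.3%) / (-21%) ≈ -0.586.

-0.586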